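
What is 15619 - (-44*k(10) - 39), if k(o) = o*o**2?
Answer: 59658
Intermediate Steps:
k(o) = o**3
15619 - (-44*k(10) - 39) = 15619 - (-44*10**3 - 39) = 15619 - (-44*1000 - 39) = 15619 - (-44000 - 39) = 15619 - 1*(-44039) = 15619 + 44039 = 59658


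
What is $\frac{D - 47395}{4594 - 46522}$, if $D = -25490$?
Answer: $\frac{24295}{13976} \approx 1.7383$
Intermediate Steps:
$\frac{D - 47395}{4594 - 46522} = \frac{-25490 - 47395}{4594 - 46522} = - \frac{72885}{-41928} = \left(-72885\right) \left(- \frac{1}{41928}\right) = \frac{24295}{13976}$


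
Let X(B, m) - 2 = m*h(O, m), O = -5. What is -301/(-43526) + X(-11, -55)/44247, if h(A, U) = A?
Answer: 3625007/275127846 ≈ 0.013176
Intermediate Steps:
X(B, m) = 2 - 5*m (X(B, m) = 2 + m*(-5) = 2 - 5*m)
-301/(-43526) + X(-11, -55)/44247 = -301/(-43526) + (2 - 5*(-55))/44247 = -301*(-1/43526) + (2 + 275)*(1/44247) = 43/6218 + 277*(1/44247) = 43/6218 + 277/44247 = 3625007/275127846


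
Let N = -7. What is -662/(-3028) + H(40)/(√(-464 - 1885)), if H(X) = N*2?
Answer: 331/1514 + 14*I*√29/261 ≈ 0.21863 + 0.28886*I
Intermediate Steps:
H(X) = -14 (H(X) = -7*2 = -14)
-662/(-3028) + H(40)/(√(-464 - 1885)) = -662/(-3028) - 14/√(-464 - 1885) = -662*(-1/3028) - 14*(-I*√29/261) = 331/1514 - 14*(-I*√29/261) = 331/1514 - (-14)*I*√29/261 = 331/1514 + 14*I*√29/261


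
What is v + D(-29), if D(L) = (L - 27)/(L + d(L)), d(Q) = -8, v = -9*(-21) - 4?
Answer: 6901/37 ≈ 186.51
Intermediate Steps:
v = 185 (v = 189 - 4 = 185)
D(L) = (-27 + L)/(-8 + L) (D(L) = (L - 27)/(L - 8) = (-27 + L)/(-8 + L))
v + D(-29) = 185 + (-27 - 29)/(-8 - 29) = 185 - 56/(-37) = 185 - 1/37*(-56) = 185 + 56/37 = 6901/37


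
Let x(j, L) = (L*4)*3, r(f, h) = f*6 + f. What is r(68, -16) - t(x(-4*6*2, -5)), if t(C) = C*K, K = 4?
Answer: 716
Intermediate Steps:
r(f, h) = 7*f (r(f, h) = 6*f + f = 7*f)
x(j, L) = 12*L (x(j, L) = (4*L)*3 = 12*L)
t(C) = 4*C (t(C) = C*4 = 4*C)
r(68, -16) - t(x(-4*6*2, -5)) = 7*68 - 4*12*(-5) = 476 - 4*(-60) = 476 - 1*(-240) = 476 + 240 = 716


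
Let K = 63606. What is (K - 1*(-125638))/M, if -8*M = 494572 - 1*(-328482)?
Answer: -756976/411527 ≈ -1.8394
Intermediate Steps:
M = -411527/4 (M = -(494572 - 1*(-328482))/8 = -(494572 + 328482)/8 = -1/8*823054 = -411527/4 ≈ -1.0288e+5)
(K - 1*(-125638))/M = (63606 - 1*(-125638))/(-411527/4) = (63606 + 125638)*(-4/411527) = 189244*(-4/411527) = -756976/411527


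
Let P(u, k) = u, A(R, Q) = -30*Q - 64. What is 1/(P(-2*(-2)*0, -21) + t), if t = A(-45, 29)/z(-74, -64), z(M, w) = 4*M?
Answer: 148/467 ≈ 0.31692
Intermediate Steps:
A(R, Q) = -64 - 30*Q
t = 467/148 (t = (-64 - 30*29)/((4*(-74))) = (-64 - 870)/(-296) = -934*(-1/296) = 467/148 ≈ 3.1554)
1/(P(-2*(-2)*0, -21) + t) = 1/(-2*(-2)*0 + 467/148) = 1/(4*0 + 467/148) = 1/(0 + 467/148) = 1/(467/148) = 148/467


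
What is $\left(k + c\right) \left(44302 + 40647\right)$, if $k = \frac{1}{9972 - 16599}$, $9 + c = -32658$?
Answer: $- \frac{18390117155290}{6627} \approx -2.775 \cdot 10^{9}$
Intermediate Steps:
$c = -32667$ ($c = -9 - 32658 = -32667$)
$k = - \frac{1}{6627}$ ($k = \frac{1}{-6627} = - \frac{1}{6627} \approx -0.0001509$)
$\left(k + c\right) \left(44302 + 40647\right) = \left(- \frac{1}{6627} - 32667\right) \left(44302 + 40647\right) = \left(- \frac{216484210}{6627}\right) 84949 = - \frac{18390117155290}{6627}$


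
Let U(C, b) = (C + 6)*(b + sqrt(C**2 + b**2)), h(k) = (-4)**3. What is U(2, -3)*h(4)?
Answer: 1536 - 512*sqrt(13) ≈ -310.04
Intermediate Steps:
h(k) = -64
U(C, b) = (6 + C)*(b + sqrt(C**2 + b**2))
U(2, -3)*h(4) = (6*(-3) + 6*sqrt(2**2 + (-3)**2) + 2*(-3) + 2*sqrt(2**2 + (-3)**2))*(-64) = (-18 + 6*sqrt(4 + 9) - 6 + 2*sqrt(4 + 9))*(-64) = (-18 + 6*sqrt(13) - 6 + 2*sqrt(13))*(-64) = (-24 + 8*sqrt(13))*(-64) = 1536 - 512*sqrt(13)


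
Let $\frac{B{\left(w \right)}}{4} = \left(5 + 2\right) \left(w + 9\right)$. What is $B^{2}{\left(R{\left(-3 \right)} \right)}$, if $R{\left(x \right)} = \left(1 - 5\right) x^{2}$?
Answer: $571536$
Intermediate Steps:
$R{\left(x \right)} = - 4 x^{2}$
$B{\left(w \right)} = 252 + 28 w$ ($B{\left(w \right)} = 4 \left(5 + 2\right) \left(w + 9\right) = 4 \cdot 7 \left(9 + w\right) = 4 \left(63 + 7 w\right) = 252 + 28 w$)
$B^{2}{\left(R{\left(-3 \right)} \right)} = \left(252 + 28 \left(- 4 \left(-3\right)^{2}\right)\right)^{2} = \left(252 + 28 \left(\left(-4\right) 9\right)\right)^{2} = \left(252 + 28 \left(-36\right)\right)^{2} = \left(252 - 1008\right)^{2} = \left(-756\right)^{2} = 571536$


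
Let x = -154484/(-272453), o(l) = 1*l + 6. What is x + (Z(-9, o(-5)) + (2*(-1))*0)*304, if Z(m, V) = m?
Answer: -745276924/272453 ≈ -2735.4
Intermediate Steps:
o(l) = 6 + l (o(l) = l + 6 = 6 + l)
x = 154484/272453 (x = -154484*(-1/272453) = 154484/272453 ≈ 0.56701)
x + (Z(-9, o(-5)) + (2*(-1))*0)*304 = 154484/272453 + (-9 + (2*(-1))*0)*304 = 154484/272453 + (-9 - 2*0)*304 = 154484/272453 + (-9 + 0)*304 = 154484/272453 - 9*304 = 154484/272453 - 2736 = -745276924/272453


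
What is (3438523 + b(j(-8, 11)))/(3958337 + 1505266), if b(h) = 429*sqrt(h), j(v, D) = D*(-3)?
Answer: 3438523/5463603 + 143*I*sqrt(33)/1821201 ≈ 0.62935 + 0.00045106*I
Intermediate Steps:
j(v, D) = -3*D
(3438523 + b(j(-8, 11)))/(3958337 + 1505266) = (3438523 + 429*sqrt(-3*11))/(3958337 + 1505266) = (3438523 + 429*sqrt(-33))/5463603 = (3438523 + 429*(I*sqrt(33)))*(1/5463603) = (3438523 + 429*I*sqrt(33))*(1/5463603) = 3438523/5463603 + 143*I*sqrt(33)/1821201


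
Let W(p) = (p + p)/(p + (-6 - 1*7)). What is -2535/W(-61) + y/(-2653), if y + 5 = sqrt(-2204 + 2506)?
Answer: -248837830/161833 - sqrt(302)/2653 ≈ -1537.6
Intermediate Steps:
y = -5 + sqrt(302) (y = -5 + sqrt(-2204 + 2506) = -5 + sqrt(302) ≈ 12.378)
W(p) = 2*p/(-13 + p) (W(p) = (2*p)/(p + (-6 - 7)) = (2*p)/(p - 13) = (2*p)/(-13 + p) = 2*p/(-13 + p))
-2535/W(-61) + y/(-2653) = -2535/(2*(-61)/(-13 - 61)) + (-5 + sqrt(302))/(-2653) = -2535/(2*(-61)/(-74)) + (-5 + sqrt(302))*(-1/2653) = -2535/(2*(-61)*(-1/74)) + (5/2653 - sqrt(302)/2653) = -2535/61/37 + (5/2653 - sqrt(302)/2653) = -2535*37/61 + (5/2653 - sqrt(302)/2653) = -93795/61 + (5/2653 - sqrt(302)/2653) = -248837830/161833 - sqrt(302)/2653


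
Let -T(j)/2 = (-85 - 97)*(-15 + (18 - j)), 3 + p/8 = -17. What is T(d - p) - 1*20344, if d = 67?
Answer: -101880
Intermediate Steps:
p = -160 (p = -24 + 8*(-17) = -24 - 136 = -160)
T(j) = 1092 - 364*j (T(j) = -2*(-85 - 97)*(-15 + (18 - j)) = -(-364)*(3 - j) = -2*(-546 + 182*j) = 1092 - 364*j)
T(d - p) - 1*20344 = (1092 - 364*(67 - 1*(-160))) - 1*20344 = (1092 - 364*(67 + 160)) - 20344 = (1092 - 364*227) - 20344 = (1092 - 82628) - 20344 = -81536 - 20344 = -101880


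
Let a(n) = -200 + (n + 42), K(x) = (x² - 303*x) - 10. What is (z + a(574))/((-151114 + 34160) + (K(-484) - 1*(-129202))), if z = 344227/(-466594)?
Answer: 14904529/14110735748 ≈ 0.0010563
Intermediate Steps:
K(x) = -10 + x² - 303*x
a(n) = -158 + n (a(n) = -200 + (42 + n) = -158 + n)
z = -344227/466594 (z = 344227*(-1/466594) = -344227/466594 ≈ -0.73774)
(z + a(574))/((-151114 + 34160) + (K(-484) - 1*(-129202))) = (-344227/466594 + (-158 + 574))/((-151114 + 34160) + ((-10 + (-484)² - 303*(-484)) - 1*(-129202))) = (-344227/466594 + 416)/(-116954 + ((-10 + 234256 + 146652) + 129202)) = 193758877/(466594*(-116954 + (380898 + 129202))) = 193758877/(466594*(-116954 + 510100)) = (193758877/466594)/393146 = (193758877/466594)*(1/393146) = 14904529/14110735748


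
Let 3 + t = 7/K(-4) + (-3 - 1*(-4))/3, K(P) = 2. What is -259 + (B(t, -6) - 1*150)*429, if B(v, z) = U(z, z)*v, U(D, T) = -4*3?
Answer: -68899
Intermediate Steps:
U(D, T) = -12
t = ⅚ (t = -3 + (7/2 + (-3 - 1*(-4))/3) = -3 + (7*(½) + (-3 + 4)*(⅓)) = -3 + (7/2 + 1*(⅓)) = -3 + (7/2 + ⅓) = -3 + 23/6 = ⅚ ≈ 0.83333)
B(v, z) = -12*v
-259 + (B(t, -6) - 1*150)*429 = -259 + (-12*⅚ - 1*150)*429 = -259 + (-10 - 150)*429 = -259 - 160*429 = -259 - 68640 = -68899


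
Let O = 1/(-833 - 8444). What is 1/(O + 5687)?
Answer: 9277/52758298 ≈ 0.00017584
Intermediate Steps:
O = -1/9277 (O = 1/(-9277) = -1/9277 ≈ -0.00010779)
1/(O + 5687) = 1/(-1/9277 + 5687) = 1/(52758298/9277) = 9277/52758298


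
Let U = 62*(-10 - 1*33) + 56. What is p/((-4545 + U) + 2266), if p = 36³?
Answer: -46656/4889 ≈ -9.5431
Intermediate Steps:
U = -2610 (U = 62*(-10 - 33) + 56 = 62*(-43) + 56 = -2666 + 56 = -2610)
p = 46656
p/((-4545 + U) + 2266) = 46656/((-4545 - 2610) + 2266) = 46656/(-7155 + 2266) = 46656/(-4889) = 46656*(-1/4889) = -46656/4889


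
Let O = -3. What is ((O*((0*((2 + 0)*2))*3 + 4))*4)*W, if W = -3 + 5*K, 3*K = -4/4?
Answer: 224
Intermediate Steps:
K = -⅓ (K = (-4/4)/3 = (-4*¼)/3 = (⅓)*(-1) = -⅓ ≈ -0.33333)
W = -14/3 (W = -3 + 5*(-⅓) = -3 - 5/3 = -14/3 ≈ -4.6667)
((O*((0*((2 + 0)*2))*3 + 4))*4)*W = (-3*((0*((2 + 0)*2))*3 + 4)*4)*(-14/3) = (-3*((0*(2*2))*3 + 4)*4)*(-14/3) = (-3*((0*4)*3 + 4)*4)*(-14/3) = (-3*(0*3 + 4)*4)*(-14/3) = (-3*(0 + 4)*4)*(-14/3) = (-3*4*4)*(-14/3) = -12*4*(-14/3) = -48*(-14/3) = 224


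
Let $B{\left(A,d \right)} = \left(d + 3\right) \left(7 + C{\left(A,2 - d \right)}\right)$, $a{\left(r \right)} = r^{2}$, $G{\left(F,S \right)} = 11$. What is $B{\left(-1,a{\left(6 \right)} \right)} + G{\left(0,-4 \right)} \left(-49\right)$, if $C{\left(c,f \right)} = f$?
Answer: $-1592$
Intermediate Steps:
$B{\left(A,d \right)} = \left(3 + d\right) \left(9 - d\right)$ ($B{\left(A,d \right)} = \left(d + 3\right) \left(7 - \left(-2 + d\right)\right) = \left(3 + d\right) \left(9 - d\right)$)
$B{\left(-1,a{\left(6 \right)} \right)} + G{\left(0,-4 \right)} \left(-49\right) = \left(27 - \left(6^{2}\right)^{2} + 6 \cdot 6^{2}\right) + 11 \left(-49\right) = \left(27 - 36^{2} + 6 \cdot 36\right) - 539 = \left(27 - 1296 + 216\right) - 539 = -1053 - 539 = -1592$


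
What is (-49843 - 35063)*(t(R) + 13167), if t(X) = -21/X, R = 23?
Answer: -25711234920/23 ≈ -1.1179e+9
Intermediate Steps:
(-49843 - 35063)*(t(R) + 13167) = (-49843 - 35063)*(-21/23 + 13167) = -84906*(-21*1/23 + 13167) = -84906*(-21/23 + 13167) = -84906*302820/23 = -25711234920/23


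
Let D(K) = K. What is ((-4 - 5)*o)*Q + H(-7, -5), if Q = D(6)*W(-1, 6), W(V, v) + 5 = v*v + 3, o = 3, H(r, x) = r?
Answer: -5515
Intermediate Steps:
W(V, v) = -2 + v² (W(V, v) = -5 + (v*v + 3) = -5 + (v² + 3) = -5 + (3 + v²) = -2 + v²)
Q = 204 (Q = 6*(-2 + 6²) = 6*(-2 + 36) = 6*34 = 204)
((-4 - 5)*o)*Q + H(-7, -5) = ((-4 - 5)*3)*204 - 7 = -9*3*204 - 7 = -27*204 - 7 = -5508 - 7 = -5515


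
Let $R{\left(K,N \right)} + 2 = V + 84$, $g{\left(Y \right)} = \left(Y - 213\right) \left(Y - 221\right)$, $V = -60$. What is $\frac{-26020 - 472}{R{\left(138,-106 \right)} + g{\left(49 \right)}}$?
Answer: $- \frac{13246}{14115} \approx -0.93843$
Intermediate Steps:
$g{\left(Y \right)} = \left(-221 + Y\right) \left(-213 + Y\right)$ ($g{\left(Y \right)} = \left(-213 + Y\right) \left(-221 + Y\right) = \left(-221 + Y\right) \left(-213 + Y\right)$)
$R{\left(K,N \right)} = 22$ ($R{\left(K,N \right)} = -2 + \left(-60 + 84\right) = -2 + 24 = 22$)
$\frac{-26020 - 472}{R{\left(138,-106 \right)} + g{\left(49 \right)}} = \frac{-26020 - 472}{22 + \left(47073 + 49^{2} - 21266\right)} = - \frac{26492}{22 + \left(47073 + 2401 - 21266\right)} = - \frac{26492}{22 + 28208} = - \frac{26492}{28230} = \left(-26492\right) \frac{1}{28230} = - \frac{13246}{14115}$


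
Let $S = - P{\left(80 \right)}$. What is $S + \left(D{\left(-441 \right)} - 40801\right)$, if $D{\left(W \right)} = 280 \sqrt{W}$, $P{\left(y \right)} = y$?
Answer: $-40881 + 5880 i \approx -40881.0 + 5880.0 i$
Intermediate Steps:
$S = -80$ ($S = \left(-1\right) 80 = -80$)
$S + \left(D{\left(-441 \right)} - 40801\right) = -80 + \left(280 \sqrt{-441} - 40801\right) = -80 - \left(40801 - 280 \cdot 21 i\right) = -80 - \left(40801 - 5880 i\right) = -40881 + 5880 i$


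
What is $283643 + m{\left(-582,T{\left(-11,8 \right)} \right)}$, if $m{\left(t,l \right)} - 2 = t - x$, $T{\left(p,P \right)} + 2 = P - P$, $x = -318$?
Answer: $283381$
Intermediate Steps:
$T{\left(p,P \right)} = -2$ ($T{\left(p,P \right)} = -2 + \left(P - P\right) = -2 + 0 = -2$)
$m{\left(t,l \right)} = 320 + t$ ($m{\left(t,l \right)} = 2 + \left(t - -318\right) = 2 + \left(t + 318\right) = 2 + \left(318 + t\right) = 320 + t$)
$283643 + m{\left(-582,T{\left(-11,8 \right)} \right)} = 283643 + \left(320 - 582\right) = 283643 - 262 = 283381$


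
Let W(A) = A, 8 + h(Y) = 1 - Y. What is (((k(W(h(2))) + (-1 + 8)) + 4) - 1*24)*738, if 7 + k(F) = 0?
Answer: -14760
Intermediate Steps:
h(Y) = -7 - Y (h(Y) = -8 + (1 - Y) = -7 - Y)
k(F) = -7 (k(F) = -7 + 0 = -7)
(((k(W(h(2))) + (-1 + 8)) + 4) - 1*24)*738 = (((-7 + (-1 + 8)) + 4) - 1*24)*738 = (((-7 + 7) + 4) - 24)*738 = ((0 + 4) - 24)*738 = (4 - 24)*738 = -20*738 = -14760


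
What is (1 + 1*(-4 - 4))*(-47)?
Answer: 329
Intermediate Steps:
(1 + 1*(-4 - 4))*(-47) = (1 + 1*(-8))*(-47) = (1 - 8)*(-47) = -7*(-47) = 329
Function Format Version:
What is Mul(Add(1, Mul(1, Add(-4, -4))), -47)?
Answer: 329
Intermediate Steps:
Mul(Add(1, Mul(1, Add(-4, -4))), -47) = Mul(Add(1, Mul(1, -8)), -47) = Mul(Add(1, -8), -47) = Mul(-7, -47) = 329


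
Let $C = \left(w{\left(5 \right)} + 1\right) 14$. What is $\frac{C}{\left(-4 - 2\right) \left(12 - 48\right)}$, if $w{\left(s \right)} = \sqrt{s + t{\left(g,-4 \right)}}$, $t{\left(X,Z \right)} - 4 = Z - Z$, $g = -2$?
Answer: $\frac{7}{27} \approx 0.25926$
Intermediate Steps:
$t{\left(X,Z \right)} = 4$ ($t{\left(X,Z \right)} = 4 + \left(Z - Z\right) = 4 + 0 = 4$)
$w{\left(s \right)} = \sqrt{4 + s}$ ($w{\left(s \right)} = \sqrt{s + 4} = \sqrt{4 + s}$)
$C = 56$ ($C = \left(\sqrt{4 + 5} + 1\right) 14 = \left(\sqrt{9} + 1\right) 14 = \left(3 + 1\right) 14 = 4 \cdot 14 = 56$)
$\frac{C}{\left(-4 - 2\right) \left(12 - 48\right)} = \frac{56}{\left(-4 - 2\right) \left(12 - 48\right)} = \frac{56}{\left(-6\right) \left(-36\right)} = \frac{56}{216} = 56 \cdot \frac{1}{216} = \frac{7}{27}$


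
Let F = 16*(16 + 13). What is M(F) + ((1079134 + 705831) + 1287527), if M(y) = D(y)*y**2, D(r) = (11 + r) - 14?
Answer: 102323948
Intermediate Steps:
F = 464 (F = 16*29 = 464)
D(r) = -3 + r
M(y) = y**2*(-3 + y) (M(y) = (-3 + y)*y**2 = y**2*(-3 + y))
M(F) + ((1079134 + 705831) + 1287527) = 464**2*(-3 + 464) + ((1079134 + 705831) + 1287527) = 215296*461 + (1784965 + 1287527) = 99251456 + 3072492 = 102323948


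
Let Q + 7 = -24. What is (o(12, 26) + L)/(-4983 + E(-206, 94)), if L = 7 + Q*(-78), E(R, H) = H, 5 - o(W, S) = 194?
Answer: -2236/4889 ≈ -0.45735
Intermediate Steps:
Q = -31 (Q = -7 - 24 = -31)
o(W, S) = -189 (o(W, S) = 5 - 1*194 = 5 - 194 = -189)
L = 2425 (L = 7 - 31*(-78) = 7 + 2418 = 2425)
(o(12, 26) + L)/(-4983 + E(-206, 94)) = (-189 + 2425)/(-4983 + 94) = 2236/(-4889) = 2236*(-1/4889) = -2236/4889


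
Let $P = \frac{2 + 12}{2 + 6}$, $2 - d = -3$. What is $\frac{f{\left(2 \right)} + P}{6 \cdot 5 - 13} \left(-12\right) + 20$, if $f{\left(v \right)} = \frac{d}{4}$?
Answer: $\frac{304}{17} \approx 17.882$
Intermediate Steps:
$d = 5$ ($d = 2 - -3 = 2 + 3 = 5$)
$P = \frac{7}{4}$ ($P = \frac{14}{8} = 14 \cdot \frac{1}{8} = \frac{7}{4} \approx 1.75$)
$f{\left(v \right)} = \frac{5}{4}$
$\frac{f{\left(2 \right)} + P}{6 \cdot 5 - 13} \left(-12\right) + 20 = \frac{\frac{5}{4} + \frac{7}{4}}{6 \cdot 5 - 13} \left(-12\right) + 20 = \frac{3}{30 - 13} \left(-12\right) + 20 = \frac{3}{17} \left(-12\right) + 20 = - \frac{36}{17} + 20 = \frac{304}{17}$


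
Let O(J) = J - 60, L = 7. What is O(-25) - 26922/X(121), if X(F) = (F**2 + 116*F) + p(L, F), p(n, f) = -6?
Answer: -821319/9557 ≈ -85.939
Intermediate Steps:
O(J) = -60 + J
X(F) = -6 + F**2 + 116*F (X(F) = (F**2 + 116*F) - 6 = -6 + F**2 + 116*F)
O(-25) - 26922/X(121) = (-60 - 25) - 26922/(-6 + 121**2 + 116*121) = -85 - 26922/(-6 + 14641 + 14036) = -85 - 26922/28671 = -85 - 26922*1/28671 = -85 - 8974/9557 = -821319/9557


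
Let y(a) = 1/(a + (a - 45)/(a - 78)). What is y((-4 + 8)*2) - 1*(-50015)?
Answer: 29859025/597 ≈ 50015.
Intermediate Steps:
y(a) = 1/(a + (-45 + a)/(-78 + a))
y((-4 + 8)*2) - 1*(-50015) = (78 - (-4 + 8)*2)/(45 - ((-4 + 8)*2)**2 + 77*((-4 + 8)*2)) - 1*(-50015) = (78 - 4*2)/(45 - (4*2)**2 + 77*(4*2)) + 50015 = (78 - 1*8)/(45 - 1*8**2 + 77*8) + 50015 = (78 - 8)/(45 - 1*64 + 616) + 50015 = 70/(45 - 64 + 616) + 50015 = 70/597 + 50015 = 29859025/597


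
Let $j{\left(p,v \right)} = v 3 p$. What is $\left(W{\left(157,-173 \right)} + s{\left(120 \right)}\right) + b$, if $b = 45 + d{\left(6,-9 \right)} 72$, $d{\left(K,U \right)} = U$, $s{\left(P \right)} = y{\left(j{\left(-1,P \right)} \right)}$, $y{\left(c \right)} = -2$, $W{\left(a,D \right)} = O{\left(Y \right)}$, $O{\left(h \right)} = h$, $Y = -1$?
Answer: $-606$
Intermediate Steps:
$j{\left(p,v \right)} = 3 p v$ ($j{\left(p,v \right)} = 3 v p = 3 p v$)
$W{\left(a,D \right)} = -1$
$s{\left(P \right)} = -2$
$b = -603$ ($b = 45 - 648 = -603$)
$\left(W{\left(157,-173 \right)} + s{\left(120 \right)}\right) + b = \left(-1 - 2\right) - 603 = -3 - 603 = -606$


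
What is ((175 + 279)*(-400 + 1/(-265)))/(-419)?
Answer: 48124454/111035 ≈ 433.42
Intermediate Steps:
((175 + 279)*(-400 + 1/(-265)))/(-419) = (454*(-400 - 1/265))*(-1/419) = (454*(-106001/265))*(-1/419) = -48124454/265*(-1/419) = 48124454/111035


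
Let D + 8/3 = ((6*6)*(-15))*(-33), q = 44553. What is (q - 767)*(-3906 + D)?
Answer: 1827364924/3 ≈ 6.0912e+8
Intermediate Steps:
D = 53452/3 (D = -8/3 + ((6*6)*(-15))*(-33) = -8/3 + (36*(-15))*(-33) = -8/3 - 540*(-33) = -8/3 + 17820 = 53452/3 ≈ 17817.)
(q - 767)*(-3906 + D) = (44553 - 767)*(-3906 + 53452/3) = 43786*(41734/3) = 1827364924/3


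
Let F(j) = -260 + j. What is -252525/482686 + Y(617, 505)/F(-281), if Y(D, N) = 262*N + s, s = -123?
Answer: -63941430307/261133126 ≈ -244.86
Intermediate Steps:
Y(D, N) = -123 + 262*N (Y(D, N) = 262*N - 123 = -123 + 262*N)
-252525/482686 + Y(617, 505)/F(-281) = -252525/482686 + (-123 + 262*505)/(-260 - 281) = -252525*1/482686 + (-123 + 132310)/(-541) = -252525/482686 + 132187*(-1/541) = -252525/482686 - 132187/541 = -63941430307/261133126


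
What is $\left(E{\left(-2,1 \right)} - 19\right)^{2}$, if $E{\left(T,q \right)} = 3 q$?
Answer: $256$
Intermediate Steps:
$\left(E{\left(-2,1 \right)} - 19\right)^{2} = \left(3 \cdot 1 - 19\right)^{2} = \left(3 - 19\right)^{2} = \left(-16\right)^{2} = 256$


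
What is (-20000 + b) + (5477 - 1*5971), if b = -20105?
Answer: -40599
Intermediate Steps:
(-20000 + b) + (5477 - 1*5971) = (-20000 - 20105) + (5477 - 1*5971) = -40105 + (5477 - 5971) = -40105 - 494 = -40599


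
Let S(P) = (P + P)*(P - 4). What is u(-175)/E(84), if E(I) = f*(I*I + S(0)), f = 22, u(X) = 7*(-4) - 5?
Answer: -1/4704 ≈ -0.00021259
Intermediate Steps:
u(X) = -33 (u(X) = -28 - 5 = -33)
S(P) = 2*P*(-4 + P) (S(P) = (2*P)*(-4 + P) = 2*P*(-4 + P))
E(I) = 22*I² (E(I) = 22*(I*I + 2*0*(-4 + 0)) = 22*(I² + 2*0*(-4)) = 22*(I² + 0) = 22*I²)
u(-175)/E(84) = -33/(22*84²) = -33/(22*7056) = -33/155232 = -33*1/155232 = -1/4704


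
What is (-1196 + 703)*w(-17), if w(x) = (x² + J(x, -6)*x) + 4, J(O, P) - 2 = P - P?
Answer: -127687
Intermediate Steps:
J(O, P) = 2 (J(O, P) = 2 + (P - P) = 2 + 0 = 2)
w(x) = 4 + x² + 2*x (w(x) = (x² + 2*x) + 4 = 4 + x² + 2*x)
(-1196 + 703)*w(-17) = (-1196 + 703)*(4 + (-17)² + 2*(-17)) = -493*(4 + 289 - 34) = -493*259 = -127687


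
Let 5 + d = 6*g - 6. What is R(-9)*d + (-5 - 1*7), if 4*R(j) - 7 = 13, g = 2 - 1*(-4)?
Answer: 113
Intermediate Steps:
g = 6 (g = 2 + 4 = 6)
d = 25 (d = -5 + (6*6 - 6) = -5 + (36 - 6) = -5 + 30 = 25)
R(j) = 5 (R(j) = 7/4 + (1/4)*13 = 7/4 + 13/4 = 5)
R(-9)*d + (-5 - 1*7) = 5*25 + (-5 - 1*7) = 125 + (-5 - 7) = 125 - 12 = 113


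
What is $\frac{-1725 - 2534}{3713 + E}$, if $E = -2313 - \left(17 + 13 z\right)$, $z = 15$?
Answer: $- \frac{4259}{1188} \approx -3.585$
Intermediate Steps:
$E = -2525$ ($E = -2313 - 212 = -2525$)
$\frac{-1725 - 2534}{3713 + E} = \frac{-1725 - 2534}{3713 - 2525} = - \frac{4259}{1188}$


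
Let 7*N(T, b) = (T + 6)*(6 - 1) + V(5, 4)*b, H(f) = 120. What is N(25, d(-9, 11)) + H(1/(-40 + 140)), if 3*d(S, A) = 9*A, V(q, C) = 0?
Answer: 995/7 ≈ 142.14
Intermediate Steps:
d(S, A) = 3*A (d(S, A) = (9*A)/3 = 3*A)
N(T, b) = 30/7 + 5*T/7 (N(T, b) = ((T + 6)*(6 - 1) + 0*b)/7 = ((6 + T)*5 + 0)/7 = ((30 + 5*T) + 0)/7 = (30 + 5*T)/7 = 30/7 + 5*T/7)
N(25, d(-9, 11)) + H(1/(-40 + 140)) = (30/7 + (5/7)*25) + 120 = (30/7 + 125/7) + 120 = 155/7 + 120 = 995/7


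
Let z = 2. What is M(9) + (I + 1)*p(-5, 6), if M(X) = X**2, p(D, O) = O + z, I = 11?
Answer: 177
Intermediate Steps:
p(D, O) = 2 + O (p(D, O) = O + 2 = 2 + O)
M(9) + (I + 1)*p(-5, 6) = 9**2 + (11 + 1)*(2 + 6) = 81 + 12*8 = 81 + 96 = 177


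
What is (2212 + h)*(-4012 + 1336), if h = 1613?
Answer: -10235700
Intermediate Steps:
(2212 + h)*(-4012 + 1336) = (2212 + 1613)*(-4012 + 1336) = 3825*(-2676) = -10235700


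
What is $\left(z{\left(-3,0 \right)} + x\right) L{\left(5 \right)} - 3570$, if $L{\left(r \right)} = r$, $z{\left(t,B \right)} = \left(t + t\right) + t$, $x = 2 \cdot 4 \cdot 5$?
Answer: $-3415$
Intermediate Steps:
$x = 40$ ($x = 8 \cdot 5 = 40$)
$z{\left(t,B \right)} = 3 t$ ($z{\left(t,B \right)} = 2 t + t = 3 t$)
$\left(z{\left(-3,0 \right)} + x\right) L{\left(5 \right)} - 3570 = \left(3 \left(-3\right) + 40\right) 5 - 3570 = \left(-9 + 40\right) 5 - 3570 = 31 \cdot 5 - 3570 = 155 - 3570 = -3415$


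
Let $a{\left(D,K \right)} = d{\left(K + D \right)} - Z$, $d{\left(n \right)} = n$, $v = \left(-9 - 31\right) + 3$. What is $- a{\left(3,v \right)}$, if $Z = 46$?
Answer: $80$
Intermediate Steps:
$v = -37$ ($v = -40 + 3 = -37$)
$a{\left(D,K \right)} = -46 + D + K$ ($a{\left(D,K \right)} = \left(K + D\right) - 46 = \left(D + K\right) - 46 = -46 + D + K$)
$- a{\left(3,v \right)} = - (-46 + 3 - 37) = \left(-1\right) \left(-80\right) = 80$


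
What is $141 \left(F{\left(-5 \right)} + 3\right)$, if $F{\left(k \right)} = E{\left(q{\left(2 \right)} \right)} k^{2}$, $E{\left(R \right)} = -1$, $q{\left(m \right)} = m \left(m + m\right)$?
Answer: $-3102$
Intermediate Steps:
$q{\left(m \right)} = 2 m^{2}$ ($q{\left(m \right)} = m 2 m = 2 m^{2}$)
$F{\left(k \right)} = - k^{2}$
$141 \left(F{\left(-5 \right)} + 3\right) = 141 \left(- \left(-5\right)^{2} + 3\right) = 141 \left(\left(-1\right) 25 + 3\right) = 141 \left(-25 + 3\right) = 141 \left(-22\right) = -3102$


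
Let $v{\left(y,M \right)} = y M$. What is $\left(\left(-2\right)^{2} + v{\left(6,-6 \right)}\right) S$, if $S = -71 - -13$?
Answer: $1856$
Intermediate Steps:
$S = -58$ ($S = -71 + 13 = -58$)
$v{\left(y,M \right)} = M y$
$\left(\left(-2\right)^{2} + v{\left(6,-6 \right)}\right) S = \left(\left(-2\right)^{2} - 36\right) \left(-58\right) = \left(4 - 36\right) \left(-58\right) = \left(-32\right) \left(-58\right) = 1856$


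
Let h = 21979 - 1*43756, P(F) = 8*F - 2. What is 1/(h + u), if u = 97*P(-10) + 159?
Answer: -1/29572 ≈ -3.3816e-5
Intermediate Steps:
P(F) = -2 + 8*F
h = -21777 (h = 21979 - 43756 = -21777)
u = -7795 (u = 97*(-2 + 8*(-10)) + 159 = 97*(-2 - 80) + 159 = 97*(-82) + 159 = -7954 + 159 = -7795)
1/(h + u) = 1/(-21777 - 7795) = 1/(-29572) = -1/29572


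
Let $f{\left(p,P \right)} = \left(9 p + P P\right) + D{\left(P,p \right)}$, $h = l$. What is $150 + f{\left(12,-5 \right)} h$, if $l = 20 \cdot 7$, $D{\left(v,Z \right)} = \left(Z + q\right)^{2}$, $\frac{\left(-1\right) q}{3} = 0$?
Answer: $38930$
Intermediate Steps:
$q = 0$ ($q = \left(-3\right) 0 = 0$)
$D{\left(v,Z \right)} = Z^{2}$ ($D{\left(v,Z \right)} = \left(Z + 0\right)^{2} = Z^{2}$)
$l = 140$
$h = 140$
$f{\left(p,P \right)} = P^{2} + p^{2} + 9 p$ ($f{\left(p,P \right)} = \left(9 p + P P\right) + p^{2} = \left(9 p + P^{2}\right) + p^{2} = \left(P^{2} + 9 p\right) + p^{2} = P^{2} + p^{2} + 9 p$)
$150 + f{\left(12,-5 \right)} h = 150 + \left(\left(-5\right)^{2} + 12^{2} + 9 \cdot 12\right) 140 = 150 + \left(25 + 144 + 108\right) 140 = 150 + 277 \cdot 140 = 150 + 38780 = 38930$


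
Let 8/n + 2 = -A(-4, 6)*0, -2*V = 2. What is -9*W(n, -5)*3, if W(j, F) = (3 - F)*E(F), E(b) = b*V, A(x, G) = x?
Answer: -1080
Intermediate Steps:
V = -1 (V = -½*2 = -1)
E(b) = -b (E(b) = b*(-1) = -b)
n = -4 (n = 8/(-2 - 1*(-4)*0) = 8/(-2 + 4*0) = 8/(-2 + 0) = 8/(-2) = 8*(-½) = -4)
W(j, F) = -F*(3 - F) (W(j, F) = (3 - F)*(-F) = -F*(3 - F))
-9*W(n, -5)*3 = -(-45)*(-3 - 5)*3 = -(-45)*(-8)*3 = -9*40*3 = -360*3 = -1080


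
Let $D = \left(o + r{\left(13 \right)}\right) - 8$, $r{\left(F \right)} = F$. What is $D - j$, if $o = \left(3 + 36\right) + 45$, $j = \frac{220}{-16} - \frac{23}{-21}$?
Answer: $\frac{8539}{84} \approx 101.65$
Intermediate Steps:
$j = - \frac{1063}{84}$ ($j = 220 \left(- \frac{1}{16}\right) - - \frac{23}{21} = - \frac{55}{4} + \frac{23}{21} = - \frac{1063}{84} \approx -12.655$)
$o = 84$ ($o = 39 + 45 = 84$)
$D = 89$ ($D = \left(84 + 13\right) - 8 = 97 + \left(7 - 15\right) = 97 - 8 = 89$)
$D - j = 89 - - \frac{1063}{84} = 89 + \frac{1063}{84} = \frac{8539}{84}$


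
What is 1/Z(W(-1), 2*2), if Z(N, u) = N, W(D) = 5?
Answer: ⅕ ≈ 0.20000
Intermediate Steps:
1/Z(W(-1), 2*2) = 1/5 = ⅕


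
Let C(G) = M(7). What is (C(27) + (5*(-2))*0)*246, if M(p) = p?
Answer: 1722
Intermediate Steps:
C(G) = 7
(C(27) + (5*(-2))*0)*246 = (7 + (5*(-2))*0)*246 = (7 - 10*0)*246 = (7 + 0)*246 = 7*246 = 1722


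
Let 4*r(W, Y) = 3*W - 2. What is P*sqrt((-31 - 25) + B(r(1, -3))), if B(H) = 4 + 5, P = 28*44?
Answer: 1232*I*sqrt(47) ≈ 8446.2*I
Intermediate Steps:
P = 1232
r(W, Y) = -1/2 + 3*W/4 (r(W, Y) = (3*W - 2)/4 = (-2 + 3*W)/4 = -1/2 + 3*W/4)
B(H) = 9
P*sqrt((-31 - 25) + B(r(1, -3))) = 1232*sqrt((-31 - 25) + 9) = 1232*sqrt(-56 + 9) = 1232*sqrt(-47) = 1232*(I*sqrt(47)) = 1232*I*sqrt(47)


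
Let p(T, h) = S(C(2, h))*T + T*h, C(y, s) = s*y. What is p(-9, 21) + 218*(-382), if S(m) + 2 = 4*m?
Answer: -84959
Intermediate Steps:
S(m) = -2 + 4*m
p(T, h) = T*h + T*(-2 + 8*h) (p(T, h) = (-2 + 4*(h*2))*T + T*h = (-2 + 4*(2*h))*T + T*h = (-2 + 8*h)*T + T*h = T*(-2 + 8*h) + T*h = T*h + T*(-2 + 8*h))
p(-9, 21) + 218*(-382) = -9*(-2 + 9*21) + 218*(-382) = -9*(-2 + 189) - 83276 = -9*187 - 83276 = -1683 - 83276 = -84959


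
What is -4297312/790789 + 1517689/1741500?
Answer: -6283597081379/1377159043500 ≈ -4.5627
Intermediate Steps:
-4297312/790789 + 1517689/1741500 = -6283597081379/1377159043500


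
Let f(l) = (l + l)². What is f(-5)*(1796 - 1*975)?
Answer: 82100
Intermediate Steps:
f(l) = 4*l² (f(l) = (2*l)² = 4*l²)
f(-5)*(1796 - 1*975) = (4*(-5)²)*(1796 - 1*975) = (4*25)*(1796 - 975) = 100*821 = 82100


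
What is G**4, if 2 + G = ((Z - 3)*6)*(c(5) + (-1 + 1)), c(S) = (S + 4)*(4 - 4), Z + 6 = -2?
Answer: 16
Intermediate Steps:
Z = -8 (Z = -6 - 2 = -8)
c(S) = 0 (c(S) = (4 + S)*0 = 0)
G = -2 (G = -2 + ((-8 - 3)*6)*(0 + (-1 + 1)) = -2 + (-11*6)*(0 + 0) = -2 - 66*0 = -2 + 0 = -2)
G**4 = (-2)**4 = 16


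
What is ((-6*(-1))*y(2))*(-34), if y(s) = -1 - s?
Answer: 612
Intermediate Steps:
((-6*(-1))*y(2))*(-34) = ((-6*(-1))*(-1 - 1*2))*(-34) = (6*(-1 - 2))*(-34) = (6*(-3))*(-34) = -18*(-34) = 612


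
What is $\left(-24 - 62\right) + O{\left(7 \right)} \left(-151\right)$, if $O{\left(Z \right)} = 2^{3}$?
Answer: $-1294$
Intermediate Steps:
$O{\left(Z \right)} = 8$
$\left(-24 - 62\right) + O{\left(7 \right)} \left(-151\right) = \left(-24 - 62\right) + 8 \left(-151\right) = \left(-24 - 62\right) - 1208 = -86 - 1208 = -1294$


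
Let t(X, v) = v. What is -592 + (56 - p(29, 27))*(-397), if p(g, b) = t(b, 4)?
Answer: -21236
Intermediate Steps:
p(g, b) = 4
-592 + (56 - p(29, 27))*(-397) = -592 + (56 - 1*4)*(-397) = -592 + (56 - 4)*(-397) = -592 + 52*(-397) = -592 - 20644 = -21236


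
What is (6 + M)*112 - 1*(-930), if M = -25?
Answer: -1198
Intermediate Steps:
(6 + M)*112 - 1*(-930) = (6 - 25)*112 - 1*(-930) = -19*112 + 930 = -2128 + 930 = -1198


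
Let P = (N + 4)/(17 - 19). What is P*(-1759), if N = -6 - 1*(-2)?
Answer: 0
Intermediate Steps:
N = -4 (N = -6 + 2 = -4)
P = 0 (P = (-4 + 4)/(17 - 19) = 0/(-2) = 0*(-½) = 0)
P*(-1759) = 0*(-1759) = 0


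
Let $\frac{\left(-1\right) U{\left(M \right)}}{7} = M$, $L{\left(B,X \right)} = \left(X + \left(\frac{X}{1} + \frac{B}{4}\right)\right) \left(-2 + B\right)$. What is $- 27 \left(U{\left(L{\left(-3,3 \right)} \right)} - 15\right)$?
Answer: $- \frac{18225}{4} \approx -4556.3$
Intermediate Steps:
$L{\left(B,X \right)} = \left(-2 + B\right) \left(2 X + \frac{B}{4}\right)$ ($L{\left(B,X \right)} = \left(X + \left(X 1 + B \frac{1}{4}\right)\right) \left(-2 + B\right) = \left(X + \left(X + \frac{B}{4}\right)\right) \left(-2 + B\right) = \left(2 X + \frac{B}{4}\right) \left(-2 + B\right) = \left(-2 + B\right) \left(2 X + \frac{B}{4}\right)$)
$U{\left(M \right)} = - 7 M$
$- 27 \left(U{\left(L{\left(-3,3 \right)} \right)} - 15\right) = - 27 \left(- 7 \left(\left(-4\right) 3 - - \frac{3}{2} + \frac{\left(-3\right)^{2}}{4} + 2 \left(-3\right) 3\right) - 15\right) = - 27 \left(- 7 \left(-12 + \frac{3}{2} + \frac{1}{4} \cdot 9 - 18\right) - 15\right) = - 27 \left(- 7 \left(-12 + \frac{3}{2} + \frac{9}{4} - 18\right) - 15\right) = - 27 \left(\left(-7\right) \left(- \frac{105}{4}\right) - 15\right) = - 27 \left(\frac{735}{4} - 15\right) = \left(-27\right) \frac{675}{4} = - \frac{18225}{4}$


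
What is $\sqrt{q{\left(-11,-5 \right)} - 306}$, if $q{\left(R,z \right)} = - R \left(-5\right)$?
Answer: $19 i \approx 19.0 i$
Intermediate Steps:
$q{\left(R,z \right)} = 5 R$
$\sqrt{q{\left(-11,-5 \right)} - 306} = \sqrt{5 \left(-11\right) - 306} = \sqrt{-55 - 306} = \sqrt{-361} = 19 i$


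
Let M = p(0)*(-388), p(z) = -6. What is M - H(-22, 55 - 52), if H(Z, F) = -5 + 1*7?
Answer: 2326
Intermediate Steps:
H(Z, F) = 2 (H(Z, F) = -5 + 7 = 2)
M = 2328 (M = -6*(-388) = 2328)
M - H(-22, 55 - 52) = 2328 - 1*2 = 2328 - 2 = 2326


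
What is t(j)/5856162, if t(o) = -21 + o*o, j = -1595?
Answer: 1272002/2928081 ≈ 0.43441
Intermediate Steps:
t(o) = -21 + o²
t(j)/5856162 = (-21 + (-1595)²)/5856162 = (-21 + 2544025)*(1/5856162) = 2544004*(1/5856162) = 1272002/2928081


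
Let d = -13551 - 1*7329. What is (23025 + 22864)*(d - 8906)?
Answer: -1366849754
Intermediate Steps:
d = -20880 (d = -13551 - 7329 = -20880)
(23025 + 22864)*(d - 8906) = (23025 + 22864)*(-20880 - 8906) = 45889*(-29786) = -1366849754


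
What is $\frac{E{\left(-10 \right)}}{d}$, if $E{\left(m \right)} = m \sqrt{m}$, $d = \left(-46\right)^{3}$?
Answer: $\frac{5 i \sqrt{10}}{48668} \approx 0.00032488 i$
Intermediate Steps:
$d = -97336$
$E{\left(m \right)} = m^{\frac{3}{2}}$
$\frac{E{\left(-10 \right)}}{d} = \frac{\left(-10\right)^{\frac{3}{2}}}{-97336} = - 10 i \sqrt{10} \left(- \frac{1}{97336}\right) = \frac{5 i \sqrt{10}}{48668}$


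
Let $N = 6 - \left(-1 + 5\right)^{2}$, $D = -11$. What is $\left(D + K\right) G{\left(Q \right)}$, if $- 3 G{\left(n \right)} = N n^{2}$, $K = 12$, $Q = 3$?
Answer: $30$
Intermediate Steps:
$N = -10$ ($N = 6 - 4^{2} = 6 - 16 = -10$)
$G{\left(n \right)} = \frac{10 n^{2}}{3}$ ($G{\left(n \right)} = - \frac{\left(-10\right) n^{2}}{3} = \frac{10 n^{2}}{3}$)
$\left(D + K\right) G{\left(Q \right)} = \left(-11 + 12\right) \frac{10 \cdot 3^{2}}{3} = 1 \cdot \frac{10}{3} \cdot 9 = 1 \cdot 30 = 30$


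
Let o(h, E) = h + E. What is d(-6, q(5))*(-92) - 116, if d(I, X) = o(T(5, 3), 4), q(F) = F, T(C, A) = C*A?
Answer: -1864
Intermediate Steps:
T(C, A) = A*C
o(h, E) = E + h
d(I, X) = 19 (d(I, X) = 4 + 3*5 = 4 + 15 = 19)
d(-6, q(5))*(-92) - 116 = 19*(-92) - 116 = -1748 - 116 = -1864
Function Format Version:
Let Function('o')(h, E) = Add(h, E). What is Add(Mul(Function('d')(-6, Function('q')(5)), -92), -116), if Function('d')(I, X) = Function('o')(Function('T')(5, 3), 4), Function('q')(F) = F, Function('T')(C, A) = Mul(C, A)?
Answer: -1864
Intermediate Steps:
Function('T')(C, A) = Mul(A, C)
Function('o')(h, E) = Add(E, h)
Function('d')(I, X) = 19 (Function('d')(I, X) = Add(4, Mul(3, 5)) = Add(4, 15) = 19)
Add(Mul(Function('d')(-6, Function('q')(5)), -92), -116) = Add(Mul(19, -92), -116) = Add(-1748, -116) = -1864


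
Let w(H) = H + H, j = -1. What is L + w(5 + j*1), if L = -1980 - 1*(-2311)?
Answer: 339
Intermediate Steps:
L = 331 (L = -1980 + 2311 = 331)
w(H) = 2*H
L + w(5 + j*1) = 331 + 2*(5 - 1*1) = 331 + 2*(5 - 1) = 331 + 2*4 = 331 + 8 = 339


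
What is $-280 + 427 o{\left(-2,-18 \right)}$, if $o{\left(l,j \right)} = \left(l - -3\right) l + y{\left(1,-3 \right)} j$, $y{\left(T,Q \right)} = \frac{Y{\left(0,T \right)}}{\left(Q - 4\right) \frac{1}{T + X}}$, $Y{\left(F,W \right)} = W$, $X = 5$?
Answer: $5454$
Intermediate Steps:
$y{\left(T,Q \right)} = \frac{T \left(5 + T\right)}{-4 + Q}$ ($y{\left(T,Q \right)} = \frac{T}{\left(Q - 4\right) \frac{1}{T + 5}} = \frac{T}{\left(-4 + Q\right) \frac{1}{5 + T}} = \frac{T}{\frac{1}{5 + T} \left(-4 + Q\right)} = T \frac{5 + T}{-4 + Q} = \frac{T \left(5 + T\right)}{-4 + Q}$)
$o{\left(l,j \right)} = - \frac{6 j}{7} + l \left(3 + l\right)$ ($o{\left(l,j \right)} = \left(l - -3\right) l + 1 \frac{1}{-4 - 3} \left(5 + 1\right) j = \left(l + 3\right) l + 1 \frac{1}{-7} \cdot 6 j = \left(3 + l\right) l + 1 \left(- \frac{1}{7}\right) 6 j = l \left(3 + l\right) - \frac{6 j}{7} = - \frac{6 j}{7} + l \left(3 + l\right)$)
$-280 + 427 o{\left(-2,-18 \right)} = -280 + 427 \left(\left(-2\right)^{2} + 3 \left(-2\right) - - \frac{108}{7}\right) = -280 + 427 \left(4 - 6 + \frac{108}{7}\right) = -280 + 427 \cdot \frac{94}{7} = -280 + 5734 = 5454$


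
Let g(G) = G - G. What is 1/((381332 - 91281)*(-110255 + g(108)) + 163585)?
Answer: -1/31979409420 ≈ -3.1270e-11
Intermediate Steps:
g(G) = 0
1/((381332 - 91281)*(-110255 + g(108)) + 163585) = 1/((381332 - 91281)*(-110255 + 0) + 163585) = 1/(290051*(-110255) + 163585) = 1/(-31979573005 + 163585) = 1/(-31979409420) = -1/31979409420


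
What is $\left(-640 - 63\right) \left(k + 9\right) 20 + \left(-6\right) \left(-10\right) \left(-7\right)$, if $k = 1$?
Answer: $-141020$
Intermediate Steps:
$\left(-640 - 63\right) \left(k + 9\right) 20 + \left(-6\right) \left(-10\right) \left(-7\right) = \left(-640 - 63\right) \left(1 + 9\right) 20 + \left(-6\right) \left(-10\right) \left(-7\right) = \left(-640 - 63\right) 10 \cdot 20 + 60 \left(-7\right) = \left(-703\right) 200 - 420 = -140600 - 420 = -141020$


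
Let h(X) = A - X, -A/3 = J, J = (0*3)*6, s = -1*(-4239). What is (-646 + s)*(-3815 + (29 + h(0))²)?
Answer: -10685582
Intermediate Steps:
s = 4239
J = 0 (J = 0*6 = 0)
A = 0 (A = -3*0 = 0)
h(X) = -X (h(X) = 0 - X = -X)
(-646 + s)*(-3815 + (29 + h(0))²) = (-646 + 4239)*(-3815 + (29 - 1*0)²) = 3593*(-3815 + (29 + 0)²) = 3593*(-3815 + 29²) = 3593*(-3815 + 841) = 3593*(-2974) = -10685582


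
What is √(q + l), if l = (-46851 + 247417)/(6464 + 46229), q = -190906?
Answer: 2*I*√132512478805839/52693 ≈ 436.92*I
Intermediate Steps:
l = 200566/52693 ≈ 3.8063
√(q + l) = √(-190906 + 200566/52693) = √(-10059209292/52693) = 2*I*√132512478805839/52693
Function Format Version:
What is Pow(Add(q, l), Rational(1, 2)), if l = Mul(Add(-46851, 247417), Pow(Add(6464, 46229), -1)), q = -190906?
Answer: Mul(Rational(2, 52693), I, Pow(132512478805839, Rational(1, 2))) ≈ Mul(436.92, I)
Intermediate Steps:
l = Rational(200566, 52693) (l = Mul(200566, Pow(52693, -1)) = Mul(200566, Rational(1, 52693)) = Rational(200566, 52693) ≈ 3.8063)
Pow(Add(q, l), Rational(1, 2)) = Pow(Add(-190906, Rational(200566, 52693)), Rational(1, 2)) = Pow(Rational(-10059209292, 52693), Rational(1, 2)) = Mul(Rational(2, 52693), I, Pow(132512478805839, Rational(1, 2)))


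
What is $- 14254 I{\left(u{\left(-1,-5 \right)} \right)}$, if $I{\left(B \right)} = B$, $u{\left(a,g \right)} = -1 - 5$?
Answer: $85524$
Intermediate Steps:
$u{\left(a,g \right)} = -6$ ($u{\left(a,g \right)} = -1 - 5 = -6$)
$- 14254 I{\left(u{\left(-1,-5 \right)} \right)} = \left(-14254\right) \left(-6\right) = 85524$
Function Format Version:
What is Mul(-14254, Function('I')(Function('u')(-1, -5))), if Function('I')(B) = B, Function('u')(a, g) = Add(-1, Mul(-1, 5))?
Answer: 85524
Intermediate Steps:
Function('u')(a, g) = -6 (Function('u')(a, g) = Add(-1, -5) = -6)
Mul(-14254, Function('I')(Function('u')(-1, -5))) = Mul(-14254, -6) = 85524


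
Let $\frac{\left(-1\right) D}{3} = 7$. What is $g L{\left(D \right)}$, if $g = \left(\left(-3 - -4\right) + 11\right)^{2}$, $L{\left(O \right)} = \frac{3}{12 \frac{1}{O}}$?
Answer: $-756$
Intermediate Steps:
$D = -21$ ($D = \left(-3\right) 7 = -21$)
$L{\left(O \right)} = \frac{O}{4}$ ($L{\left(O \right)} = 3 \frac{O}{12} = \frac{O}{4}$)
$g = 144$ ($g = \left(\left(-3 + 4\right) + 11\right)^{2} = \left(1 + 11\right)^{2} = 12^{2} = 144$)
$g L{\left(D \right)} = 144 \cdot \frac{1}{4} \left(-21\right) = 144 \left(- \frac{21}{4}\right) = -756$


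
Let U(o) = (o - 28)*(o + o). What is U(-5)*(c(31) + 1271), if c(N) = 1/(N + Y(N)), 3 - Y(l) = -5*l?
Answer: 26424200/63 ≈ 4.1943e+5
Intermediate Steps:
U(o) = 2*o*(-28 + o) (U(o) = (-28 + o)*(2*o) = 2*o*(-28 + o))
Y(l) = 3 + 5*l (Y(l) = 3 - (-5)*l = 3 + 5*l)
c(N) = 1/(3 + 6*N) (c(N) = 1/(N + (3 + 5*N)) = 1/(3 + 6*N))
U(-5)*(c(31) + 1271) = (2*(-5)*(-28 - 5))*(1/(3*(1 + 2*31)) + 1271) = (2*(-5)*(-33))*(1/(3*(1 + 62)) + 1271) = 330*((⅓)/63 + 1271) = 330*((⅓)*(1/63) + 1271) = 330*(1/189 + 1271) = 330*(240220/189) = 26424200/63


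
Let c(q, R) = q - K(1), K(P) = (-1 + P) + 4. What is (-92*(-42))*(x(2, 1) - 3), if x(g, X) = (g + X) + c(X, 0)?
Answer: -11592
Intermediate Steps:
K(P) = 3 + P
c(q, R) = -4 + q (c(q, R) = q - (3 + 1) = q - 1*4 = q - 4 = -4 + q)
x(g, X) = -4 + g + 2*X (x(g, X) = (g + X) + (-4 + X) = (X + g) + (-4 + X) = -4 + g + 2*X)
(-92*(-42))*(x(2, 1) - 3) = (-92*(-42))*((-4 + 2 + 2*1) - 3) = 3864*((-4 + 2 + 2) - 3) = 3864*(0 - 3) = 3864*(-3) = -11592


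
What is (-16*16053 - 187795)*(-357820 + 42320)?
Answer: 140284866500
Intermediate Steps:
(-16*16053 - 187795)*(-357820 + 42320) = (-256848 - 187795)*(-315500) = -444643*(-315500) = 140284866500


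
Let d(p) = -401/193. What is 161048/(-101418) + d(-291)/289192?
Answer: -4494391379653/2830274965704 ≈ -1.5880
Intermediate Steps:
d(p) = -401/193 (d(p) = -401*1/193 = -401/193)
161048/(-101418) + d(-291)/289192 = 161048/(-101418) - 401/193/289192 = 161048*(-1/101418) - 401/193*1/289192 = -80524/50709 - 401/55814056 = -4494391379653/2830274965704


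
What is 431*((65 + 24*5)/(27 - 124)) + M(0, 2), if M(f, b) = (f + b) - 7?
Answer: -80220/97 ≈ -827.01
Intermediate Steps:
M(f, b) = -7 + b + f (M(f, b) = (b + f) - 7 = -7 + b + f)
431*((65 + 24*5)/(27 - 124)) + M(0, 2) = 431*((65 + 24*5)/(27 - 124)) + (-7 + 2 + 0) = 431*((65 + 120)/(-97)) - 5 = 431*(185*(-1/97)) - 5 = 431*(-185/97) - 5 = -79735/97 - 5 = -80220/97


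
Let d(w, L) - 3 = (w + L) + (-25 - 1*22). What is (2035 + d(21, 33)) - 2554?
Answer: -509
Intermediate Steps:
d(w, L) = -44 + L + w (d(w, L) = 3 + ((w + L) + (-25 - 1*22)) = 3 + ((L + w) + (-25 - 22)) = 3 + ((L + w) - 47) = 3 + (-47 + L + w) = -44 + L + w)
(2035 + d(21, 33)) - 2554 = (2035 + (-44 + 33 + 21)) - 2554 = (2035 + 10) - 2554 = 2045 - 2554 = -509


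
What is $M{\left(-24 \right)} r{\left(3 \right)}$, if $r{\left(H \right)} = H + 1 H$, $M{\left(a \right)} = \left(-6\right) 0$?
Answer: $0$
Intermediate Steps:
$M{\left(a \right)} = 0$
$r{\left(H \right)} = 2 H$ ($r{\left(H \right)} = H + H = 2 H$)
$M{\left(-24 \right)} r{\left(3 \right)} = 0 \cdot 2 \cdot 3 = 0 \cdot 6 = 0$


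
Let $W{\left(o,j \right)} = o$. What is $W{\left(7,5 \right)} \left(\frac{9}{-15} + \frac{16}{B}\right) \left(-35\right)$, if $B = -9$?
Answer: $\frac{5243}{9} \approx 582.56$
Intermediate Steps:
$W{\left(7,5 \right)} \left(\frac{9}{-15} + \frac{16}{B}\right) \left(-35\right) = 7 \left(\frac{9}{-15} + \frac{16}{-9}\right) \left(-35\right) = 7 \left(9 \left(- \frac{1}{15}\right) + 16 \left(- \frac{1}{9}\right)\right) \left(-35\right) = 7 \left(- \frac{3}{5} - \frac{16}{9}\right) \left(-35\right) = 7 \left(- \frac{107}{45}\right) \left(-35\right) = \left(- \frac{749}{45}\right) \left(-35\right) = \frac{5243}{9}$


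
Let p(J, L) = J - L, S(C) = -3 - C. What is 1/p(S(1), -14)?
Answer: ⅒ ≈ 0.10000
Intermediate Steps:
1/p(S(1), -14) = 1/((-3 - 1*1) - 1*(-14)) = 1/((-3 - 1) + 14) = 1/(-4 + 14) = 1/10 = ⅒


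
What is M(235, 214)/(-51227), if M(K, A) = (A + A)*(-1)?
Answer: 428/51227 ≈ 0.0083550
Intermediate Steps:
M(K, A) = -2*A (M(K, A) = (2*A)*(-1) = -2*A)
M(235, 214)/(-51227) = -2*214/(-51227) = -428*(-1/51227) = 428/51227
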